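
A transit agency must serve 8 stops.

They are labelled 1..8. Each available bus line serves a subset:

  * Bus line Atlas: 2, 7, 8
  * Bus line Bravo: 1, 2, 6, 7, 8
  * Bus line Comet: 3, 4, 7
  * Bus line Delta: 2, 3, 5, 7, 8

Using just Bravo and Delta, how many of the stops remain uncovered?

Union of Bravo, Delta = {1, 2, 3, 5, 6, 7, 8}.
Not covered: 4 — 1 stop.

1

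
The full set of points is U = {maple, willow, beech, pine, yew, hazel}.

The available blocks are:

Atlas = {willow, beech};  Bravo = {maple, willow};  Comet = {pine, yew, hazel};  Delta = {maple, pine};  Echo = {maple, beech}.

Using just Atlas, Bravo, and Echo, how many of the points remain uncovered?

3

Union of Atlas, Bravo, Echo = {maple, willow, beech}.
Not covered: pine, yew, hazel — 3 points.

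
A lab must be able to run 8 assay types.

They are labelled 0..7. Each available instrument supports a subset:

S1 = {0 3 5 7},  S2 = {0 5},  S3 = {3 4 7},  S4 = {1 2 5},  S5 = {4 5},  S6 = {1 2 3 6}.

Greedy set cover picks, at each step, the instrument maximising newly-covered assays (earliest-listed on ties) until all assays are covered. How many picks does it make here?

Greedy: pick S1 (covers 4 new) → pick S6 (covers 3 new) → pick S3 (covers 1 new). Total picks: 3.

3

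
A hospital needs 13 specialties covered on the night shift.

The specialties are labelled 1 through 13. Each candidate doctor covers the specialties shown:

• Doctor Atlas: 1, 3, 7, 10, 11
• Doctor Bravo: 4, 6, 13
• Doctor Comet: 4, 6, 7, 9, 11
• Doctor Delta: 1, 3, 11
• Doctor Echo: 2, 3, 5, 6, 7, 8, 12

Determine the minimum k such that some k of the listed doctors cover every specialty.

4

Atlas and Bravo and Comet and Echo together: Atlas ∪ Bravo ∪ Comet ∪ Echo = {1, 2, 3, 4, 5, 6, 7, 8, 9, 10, 11, 12, 13} — every specialty is covered.
No 3 of the 5 doctors cover everything (all 10 combinations miss at least one specialty), so 4 is optimal.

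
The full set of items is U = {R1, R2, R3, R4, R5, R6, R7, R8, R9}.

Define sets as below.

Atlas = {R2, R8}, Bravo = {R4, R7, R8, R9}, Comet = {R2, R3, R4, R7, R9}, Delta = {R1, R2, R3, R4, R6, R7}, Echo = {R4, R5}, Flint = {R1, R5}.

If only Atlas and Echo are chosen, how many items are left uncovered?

Union of Atlas, Echo = {R2, R4, R5, R8}.
Not covered: R1, R3, R6, R7, R9 — 5 items.

5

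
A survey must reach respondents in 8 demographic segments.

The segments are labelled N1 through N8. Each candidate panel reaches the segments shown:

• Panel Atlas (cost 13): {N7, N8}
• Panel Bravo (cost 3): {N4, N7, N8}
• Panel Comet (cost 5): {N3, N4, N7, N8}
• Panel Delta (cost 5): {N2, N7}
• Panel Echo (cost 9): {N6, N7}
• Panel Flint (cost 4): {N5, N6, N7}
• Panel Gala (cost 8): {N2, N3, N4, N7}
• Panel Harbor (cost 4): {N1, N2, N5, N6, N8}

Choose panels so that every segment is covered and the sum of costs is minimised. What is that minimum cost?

9

Comet, Harbor together cover every segment (Comet ∪ Harbor = {N1, N2, N3, N4, N5, N6, N7, N8}); total cost 5 + 4 = 9.
The greedy pick Harbor, Bravo, Comet costs 12; no covering selection beats 9.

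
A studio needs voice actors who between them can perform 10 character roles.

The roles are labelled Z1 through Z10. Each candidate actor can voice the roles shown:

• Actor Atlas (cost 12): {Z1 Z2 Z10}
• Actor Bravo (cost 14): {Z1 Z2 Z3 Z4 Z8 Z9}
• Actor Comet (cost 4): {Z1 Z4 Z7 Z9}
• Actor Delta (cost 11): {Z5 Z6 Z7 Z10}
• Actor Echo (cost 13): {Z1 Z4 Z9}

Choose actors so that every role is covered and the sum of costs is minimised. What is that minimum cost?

Bravo, Delta together cover every role (Bravo ∪ Delta = {Z1, Z2, Z3, Z4, Z5, Z6, Z7, Z8, Z9, Z10}); total cost 14 + 11 = 25.
The greedy pick Comet, Delta, Bravo costs 29; no covering selection beats 25.

25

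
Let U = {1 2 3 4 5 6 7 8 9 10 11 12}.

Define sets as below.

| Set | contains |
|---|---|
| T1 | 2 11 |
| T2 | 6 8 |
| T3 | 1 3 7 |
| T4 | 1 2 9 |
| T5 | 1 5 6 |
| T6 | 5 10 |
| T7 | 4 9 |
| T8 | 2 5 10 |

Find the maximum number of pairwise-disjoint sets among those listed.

5

T1, T2, T3, T6, T7 are pairwise disjoint (T1={2,11}; T2={6,8}; T3={1,3,7}; T6={5,10}; T7={4,9}).
Every remaining set overlaps one of these, and no 6 of the listed sets are pairwise disjoint, so 5 is the maximum.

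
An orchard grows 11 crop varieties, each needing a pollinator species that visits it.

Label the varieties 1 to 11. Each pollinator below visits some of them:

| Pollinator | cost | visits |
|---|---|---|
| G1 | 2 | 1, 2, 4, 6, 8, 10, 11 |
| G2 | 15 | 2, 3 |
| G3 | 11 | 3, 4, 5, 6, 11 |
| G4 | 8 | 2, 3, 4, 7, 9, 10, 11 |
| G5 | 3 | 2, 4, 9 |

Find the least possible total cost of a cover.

G1, G3, G4 together cover every variety (G1 ∪ G3 ∪ G4 = {1, 2, 3, 4, 5, 6, 7, 8, 9, 10, 11}); total cost 2 + 11 + 8 = 21.
No covering selection has total cost below 21.

21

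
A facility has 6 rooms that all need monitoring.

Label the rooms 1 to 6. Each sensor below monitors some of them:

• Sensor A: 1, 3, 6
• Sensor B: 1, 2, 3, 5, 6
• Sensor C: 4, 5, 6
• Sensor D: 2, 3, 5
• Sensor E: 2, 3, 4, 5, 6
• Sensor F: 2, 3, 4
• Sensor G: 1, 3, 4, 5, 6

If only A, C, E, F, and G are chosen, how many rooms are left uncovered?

Union of A, C, E, F, G = {1, 2, 3, 4, 5, 6} — that's every room, so 0 are uncovered.

0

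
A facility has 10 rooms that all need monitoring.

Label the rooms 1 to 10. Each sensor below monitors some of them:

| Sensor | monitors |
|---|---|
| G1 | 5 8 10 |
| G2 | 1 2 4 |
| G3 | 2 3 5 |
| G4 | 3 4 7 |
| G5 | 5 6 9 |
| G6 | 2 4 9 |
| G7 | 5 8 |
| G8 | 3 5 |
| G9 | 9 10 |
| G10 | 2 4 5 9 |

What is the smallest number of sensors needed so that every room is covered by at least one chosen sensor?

4

Take {G1, G2, G4, G5}. Their union is {1, 2, 3, 4, 5, 6, 7, 8, 9, 10}, which is all 10 rooms.
Only G2 contains 1, so G2 is forced; the remaining 7 rooms need at least 3 more sensors (each remaining sensor adds at most 3) — so at least 4 sensors are needed, and 4 is optimal.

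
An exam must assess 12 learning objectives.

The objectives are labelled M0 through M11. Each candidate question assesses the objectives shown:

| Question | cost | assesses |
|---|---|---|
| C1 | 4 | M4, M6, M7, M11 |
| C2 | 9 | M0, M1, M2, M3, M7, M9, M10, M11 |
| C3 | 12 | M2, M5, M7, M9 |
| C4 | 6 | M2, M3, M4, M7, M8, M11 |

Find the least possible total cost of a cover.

31

C1, C2, C3, C4 together cover every objective (C1 ∪ C2 ∪ C3 ∪ C4 = {M0, M1, M2, M3, M4, M5, M6, M7, M8, M9, M10, M11}); total cost 4 + 9 + 12 + 6 = 31.
No covering selection has total cost below 31.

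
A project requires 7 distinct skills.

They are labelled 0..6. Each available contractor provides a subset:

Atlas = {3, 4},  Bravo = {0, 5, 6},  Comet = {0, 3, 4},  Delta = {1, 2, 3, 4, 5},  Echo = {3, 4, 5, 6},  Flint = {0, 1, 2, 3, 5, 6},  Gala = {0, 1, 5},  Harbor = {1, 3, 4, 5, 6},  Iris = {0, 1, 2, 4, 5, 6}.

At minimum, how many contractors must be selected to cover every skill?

Take {Harbor, Iris}. Their union is {0, 1, 2, 3, 4, 5, 6}, which is all 7 skills.
No single contractor has all 7 skills (the largest, Flint, has 6), so 2 is optimal.

2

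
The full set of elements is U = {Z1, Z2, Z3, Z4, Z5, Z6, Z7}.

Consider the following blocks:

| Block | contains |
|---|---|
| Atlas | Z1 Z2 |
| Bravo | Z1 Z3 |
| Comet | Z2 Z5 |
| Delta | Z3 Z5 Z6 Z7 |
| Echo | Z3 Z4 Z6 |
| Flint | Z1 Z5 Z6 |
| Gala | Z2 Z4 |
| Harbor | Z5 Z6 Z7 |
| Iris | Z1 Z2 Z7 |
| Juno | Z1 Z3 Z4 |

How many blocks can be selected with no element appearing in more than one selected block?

3

Bravo, Gala, Harbor are pairwise disjoint (Bravo={Z1,Z3}; Gala={Z2,Z4}; Harbor={Z5,Z6,Z7}).
Every remaining block overlaps one of these, and no 4 of the listed blocks are pairwise disjoint, so 3 is the maximum.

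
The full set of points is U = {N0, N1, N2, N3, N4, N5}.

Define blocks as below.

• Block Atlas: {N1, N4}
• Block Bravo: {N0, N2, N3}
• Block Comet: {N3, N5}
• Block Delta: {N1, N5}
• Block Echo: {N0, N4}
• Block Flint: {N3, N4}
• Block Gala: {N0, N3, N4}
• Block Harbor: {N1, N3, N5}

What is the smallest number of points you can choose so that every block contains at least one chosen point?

3

The 3 points {N0, N1, N3} hit every block.
No choice of 2 points meets every block, so 3 is the minimum.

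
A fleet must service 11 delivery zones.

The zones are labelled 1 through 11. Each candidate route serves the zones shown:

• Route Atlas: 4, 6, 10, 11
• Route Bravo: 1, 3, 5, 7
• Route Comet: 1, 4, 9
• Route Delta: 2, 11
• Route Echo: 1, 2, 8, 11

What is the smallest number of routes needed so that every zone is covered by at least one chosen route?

4

Atlas and Bravo and Comet and Echo together: Atlas ∪ Bravo ∪ Comet ∪ Echo = {1, 2, 3, 4, 5, 6, 7, 8, 9, 10, 11} — every zone is covered.
Only Echo contains 8, so Echo is forced; the remaining 7 zones need at least 3 more routes (each remaining route adds at most 3) — so at least 4 routes are needed, and 4 is optimal.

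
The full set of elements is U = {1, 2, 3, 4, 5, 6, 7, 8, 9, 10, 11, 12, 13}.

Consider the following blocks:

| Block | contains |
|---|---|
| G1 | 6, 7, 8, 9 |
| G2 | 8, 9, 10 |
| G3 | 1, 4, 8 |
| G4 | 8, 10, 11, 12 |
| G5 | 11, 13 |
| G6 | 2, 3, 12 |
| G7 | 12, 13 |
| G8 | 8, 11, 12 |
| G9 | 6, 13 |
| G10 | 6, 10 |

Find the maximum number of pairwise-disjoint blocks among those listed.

G3, G5, G6, G10 are pairwise disjoint (G3={1,4,8}; G5={11,13}; G6={2,3,12}; G10={6,10}).
Every remaining block overlaps one of these, and no 5 of the listed blocks are pairwise disjoint, so 4 is the maximum.

4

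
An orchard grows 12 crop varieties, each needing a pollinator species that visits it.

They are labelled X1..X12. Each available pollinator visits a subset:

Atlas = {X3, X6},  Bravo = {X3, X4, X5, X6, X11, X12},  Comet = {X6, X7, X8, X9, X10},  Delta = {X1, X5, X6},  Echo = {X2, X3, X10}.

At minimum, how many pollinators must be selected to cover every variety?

4

Take {Bravo, Comet, Delta, Echo}. Their union is {X1, X2, X3, X4, X5, X6, X7, X8, X9, X10, X11, X12}, which is all 12 varieties.
Only Delta contains X1, so Delta is forced; the remaining 9 varieties need at least 3 more pollinators (each remaining pollinator adds at most 4) — so at least 4 pollinators are needed, and 4 is optimal.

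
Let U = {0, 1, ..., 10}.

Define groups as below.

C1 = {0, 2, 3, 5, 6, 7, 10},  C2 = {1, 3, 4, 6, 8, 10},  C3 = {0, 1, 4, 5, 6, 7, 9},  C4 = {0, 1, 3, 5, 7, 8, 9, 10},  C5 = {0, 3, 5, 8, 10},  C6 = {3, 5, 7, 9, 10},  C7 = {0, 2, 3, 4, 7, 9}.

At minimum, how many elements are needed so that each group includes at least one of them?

H = {0, 3} meets every group (each contains at least one member of H), and |H| = 2.
No single element lies in every group, so at least 2 are needed and 2 is optimal.

2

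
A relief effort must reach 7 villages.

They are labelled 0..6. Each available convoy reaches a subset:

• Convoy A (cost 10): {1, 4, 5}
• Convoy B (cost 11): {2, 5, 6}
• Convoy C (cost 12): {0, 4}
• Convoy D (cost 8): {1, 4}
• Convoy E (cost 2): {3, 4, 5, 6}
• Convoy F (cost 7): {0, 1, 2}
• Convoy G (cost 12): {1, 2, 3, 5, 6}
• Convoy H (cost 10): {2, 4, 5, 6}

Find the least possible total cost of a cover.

E, F together cover every village (E ∪ F = {0, 1, 2, 3, 4, 5, 6}); total cost 2 + 7 = 9.
No covering selection has total cost below 9.

9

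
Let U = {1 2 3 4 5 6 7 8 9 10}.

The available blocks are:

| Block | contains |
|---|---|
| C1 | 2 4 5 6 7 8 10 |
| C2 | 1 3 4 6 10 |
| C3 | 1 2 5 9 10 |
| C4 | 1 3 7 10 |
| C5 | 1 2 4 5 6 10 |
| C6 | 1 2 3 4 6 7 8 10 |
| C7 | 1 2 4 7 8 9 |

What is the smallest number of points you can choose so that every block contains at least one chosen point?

H = {1, 2} meets every block (each contains at least one member of H), and |H| = 2.
No single point lies in every block, so at least 2 are needed and 2 is optimal.

2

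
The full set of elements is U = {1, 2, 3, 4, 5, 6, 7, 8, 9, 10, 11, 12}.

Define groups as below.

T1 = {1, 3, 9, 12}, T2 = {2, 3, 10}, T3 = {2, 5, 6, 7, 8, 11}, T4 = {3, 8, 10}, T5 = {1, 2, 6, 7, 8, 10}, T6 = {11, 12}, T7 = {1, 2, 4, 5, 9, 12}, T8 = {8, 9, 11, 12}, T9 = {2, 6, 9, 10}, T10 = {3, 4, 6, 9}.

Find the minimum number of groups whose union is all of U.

Take {T3, T4, T7}. Their union is {1, 2, 3, 4, 5, 6, 7, 8, 9, 10, 11, 12}, which is all 12 elements.
No 2 of the 10 groups cover everything (all 45 combinations miss at least one element), so 3 is optimal.

3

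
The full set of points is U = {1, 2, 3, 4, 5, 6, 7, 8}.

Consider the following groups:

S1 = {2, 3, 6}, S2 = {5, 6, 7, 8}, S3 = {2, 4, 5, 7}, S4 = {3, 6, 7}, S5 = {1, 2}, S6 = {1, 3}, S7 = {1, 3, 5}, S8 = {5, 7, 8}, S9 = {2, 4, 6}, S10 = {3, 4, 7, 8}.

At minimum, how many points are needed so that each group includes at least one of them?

3

H = {2, 3, 7} meets every group (each contains at least one member of H), and |H| = 3.
The groups S6, S8, S9 are pairwise disjoint, so any hitting set needs a separate point for each — at least 3. Hence 3 is optimal.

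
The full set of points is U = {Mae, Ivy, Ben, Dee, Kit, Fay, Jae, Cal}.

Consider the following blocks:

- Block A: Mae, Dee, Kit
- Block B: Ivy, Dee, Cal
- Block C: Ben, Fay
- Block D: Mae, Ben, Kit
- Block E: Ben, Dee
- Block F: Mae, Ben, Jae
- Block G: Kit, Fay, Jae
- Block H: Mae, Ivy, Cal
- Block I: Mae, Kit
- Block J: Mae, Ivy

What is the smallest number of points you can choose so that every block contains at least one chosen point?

Take T = {Mae, Dee, Fay}. Each listed block contains at least one of these, so T is a hitting set of size 3.
The blocks E, G, H are pairwise disjoint, so any hitting set needs a separate point for each — at least 3. Hence 3 is optimal.

3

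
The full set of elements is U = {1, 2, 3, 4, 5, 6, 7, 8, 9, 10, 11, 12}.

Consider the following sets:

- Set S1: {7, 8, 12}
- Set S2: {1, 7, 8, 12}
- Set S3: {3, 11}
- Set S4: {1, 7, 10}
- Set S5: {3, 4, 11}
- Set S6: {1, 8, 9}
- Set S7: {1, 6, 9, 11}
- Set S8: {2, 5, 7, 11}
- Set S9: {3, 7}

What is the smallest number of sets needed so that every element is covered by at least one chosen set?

S2, S4, S5, S7, and S8 cover everything between them: the union {1, 2, 3, 4, 5, 6, 7, 8, 9, 10, 11, 12} is all of U.
No 4 of the 9 sets cover everything (all 126 combinations miss at least one element), so 5 is optimal.

5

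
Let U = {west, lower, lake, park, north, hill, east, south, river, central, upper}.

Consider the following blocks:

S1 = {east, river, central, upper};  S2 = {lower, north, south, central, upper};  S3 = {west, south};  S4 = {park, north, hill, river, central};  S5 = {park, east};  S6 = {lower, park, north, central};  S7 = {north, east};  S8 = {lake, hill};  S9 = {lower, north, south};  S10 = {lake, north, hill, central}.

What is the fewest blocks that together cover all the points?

4

Take {S1, S3, S6, S8}. Their union is {west, lower, lake, park, north, hill, east, south, river, central, upper}, which is all 11 points.
No 3 of the 10 blocks cover everything (all 120 combinations miss at least one point), so 4 is optimal.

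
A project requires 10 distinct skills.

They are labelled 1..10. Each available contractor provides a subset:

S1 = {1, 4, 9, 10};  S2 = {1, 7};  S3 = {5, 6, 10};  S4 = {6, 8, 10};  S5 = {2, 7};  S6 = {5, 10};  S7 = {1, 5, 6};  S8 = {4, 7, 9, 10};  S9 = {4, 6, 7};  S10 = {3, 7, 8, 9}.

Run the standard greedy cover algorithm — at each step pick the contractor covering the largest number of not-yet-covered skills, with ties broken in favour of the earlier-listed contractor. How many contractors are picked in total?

4

Greedy: pick S1 (covers 4 new) → pick S10 (covers 3 new) → pick S3 (covers 2 new) → pick S5 (covers 1 new). Total picks: 4.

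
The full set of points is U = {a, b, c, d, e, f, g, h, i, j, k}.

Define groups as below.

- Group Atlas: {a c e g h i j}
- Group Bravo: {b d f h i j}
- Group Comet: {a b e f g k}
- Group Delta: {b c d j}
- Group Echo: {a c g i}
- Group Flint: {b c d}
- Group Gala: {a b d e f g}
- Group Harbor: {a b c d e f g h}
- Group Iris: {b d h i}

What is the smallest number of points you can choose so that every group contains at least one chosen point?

2

The 2 points {b, i} hit every group.
No single point lies in every group, so at least 2 are needed and 2 is optimal.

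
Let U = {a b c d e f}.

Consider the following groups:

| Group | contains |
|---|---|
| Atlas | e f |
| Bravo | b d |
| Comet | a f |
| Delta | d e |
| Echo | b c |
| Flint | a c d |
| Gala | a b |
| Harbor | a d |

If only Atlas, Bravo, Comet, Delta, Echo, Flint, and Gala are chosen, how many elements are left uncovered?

0

Union of Atlas, Bravo, Comet, Delta, Echo, Flint, Gala = {a, b, c, d, e, f} — that's every element, so 0 are uncovered.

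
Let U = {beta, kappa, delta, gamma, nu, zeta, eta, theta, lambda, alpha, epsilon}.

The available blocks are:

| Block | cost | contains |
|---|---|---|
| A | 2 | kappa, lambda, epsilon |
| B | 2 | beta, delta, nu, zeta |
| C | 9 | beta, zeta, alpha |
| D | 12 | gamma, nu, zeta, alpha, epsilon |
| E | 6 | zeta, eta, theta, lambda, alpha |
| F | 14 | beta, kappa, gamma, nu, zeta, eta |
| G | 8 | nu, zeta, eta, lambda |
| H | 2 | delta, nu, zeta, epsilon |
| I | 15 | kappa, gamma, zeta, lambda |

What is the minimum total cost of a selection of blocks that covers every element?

22

E, F, H together cover every element (E ∪ F ∪ H = {beta, kappa, delta, gamma, nu, zeta, eta, theta, lambda, alpha, epsilon}); total cost 6 + 14 + 2 = 22.
No covering selection has total cost below 22.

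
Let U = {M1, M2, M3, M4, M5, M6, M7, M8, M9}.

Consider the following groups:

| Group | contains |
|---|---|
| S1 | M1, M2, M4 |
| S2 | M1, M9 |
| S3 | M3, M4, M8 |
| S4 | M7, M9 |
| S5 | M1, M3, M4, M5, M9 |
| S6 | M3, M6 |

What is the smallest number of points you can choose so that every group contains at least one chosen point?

3

Take H = {M2, M3, M9}. Each listed group contains at least one of these, so H is a hitting set of size 3.
The groups S1, S4, S6 are pairwise disjoint, so any hitting set needs a separate point for each — at least 3. Hence 3 is optimal.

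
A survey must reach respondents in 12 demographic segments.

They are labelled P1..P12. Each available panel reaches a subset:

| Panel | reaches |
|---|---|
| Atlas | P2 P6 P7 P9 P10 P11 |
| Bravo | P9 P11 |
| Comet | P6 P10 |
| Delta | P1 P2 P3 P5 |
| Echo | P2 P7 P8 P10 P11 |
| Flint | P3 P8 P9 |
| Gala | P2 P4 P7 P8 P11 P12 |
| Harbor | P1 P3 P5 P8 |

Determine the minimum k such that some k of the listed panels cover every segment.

3

Atlas and Gala and Harbor together: Atlas ∪ Gala ∪ Harbor = {P1, P2, P3, P4, P5, P6, P7, P8, P9, P10, P11, P12} — every segment is covered.
Only Gala contains P4, so Gala is forced; the remaining 6 segments need at least 2 more panels (each remaining panel adds at most 3) — so at least 3 panels are needed, and 3 is optimal.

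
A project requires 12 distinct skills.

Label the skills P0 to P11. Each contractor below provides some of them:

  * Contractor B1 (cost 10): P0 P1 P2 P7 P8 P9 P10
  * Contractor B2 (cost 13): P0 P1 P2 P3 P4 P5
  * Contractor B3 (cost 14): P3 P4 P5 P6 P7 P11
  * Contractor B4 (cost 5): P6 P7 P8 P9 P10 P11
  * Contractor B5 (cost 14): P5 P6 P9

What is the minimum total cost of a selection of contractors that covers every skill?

B2, B4 together cover every skill (B2 ∪ B4 = {P0, P1, P2, P3, P4, P5, P6, P7, P8, P9, P10, P11}); total cost 13 + 5 = 18.
No covering selection has total cost below 18.

18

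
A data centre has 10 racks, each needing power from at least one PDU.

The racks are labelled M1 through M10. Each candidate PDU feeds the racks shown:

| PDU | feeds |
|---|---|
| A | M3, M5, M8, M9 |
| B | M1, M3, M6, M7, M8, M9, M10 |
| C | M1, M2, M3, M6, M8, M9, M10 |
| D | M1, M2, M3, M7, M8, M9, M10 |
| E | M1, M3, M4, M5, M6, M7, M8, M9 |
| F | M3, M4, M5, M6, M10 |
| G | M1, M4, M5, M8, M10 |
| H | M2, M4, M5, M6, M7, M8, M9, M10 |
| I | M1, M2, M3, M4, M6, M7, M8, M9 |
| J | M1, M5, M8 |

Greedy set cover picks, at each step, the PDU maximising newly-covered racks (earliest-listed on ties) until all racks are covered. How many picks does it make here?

Greedy: pick E (covers 8 new) → pick C (covers 2 new). Total picks: 2.

2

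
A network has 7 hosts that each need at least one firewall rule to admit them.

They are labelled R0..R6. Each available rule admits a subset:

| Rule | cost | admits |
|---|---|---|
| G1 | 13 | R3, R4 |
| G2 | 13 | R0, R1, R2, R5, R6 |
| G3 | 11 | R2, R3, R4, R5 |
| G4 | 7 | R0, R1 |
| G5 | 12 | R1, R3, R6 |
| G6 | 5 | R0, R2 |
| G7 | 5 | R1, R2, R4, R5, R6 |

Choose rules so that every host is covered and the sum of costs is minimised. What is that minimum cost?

G3, G6, G7 together cover every host (G3 ∪ G6 ∪ G7 = {R0, R1, R2, R3, R4, R5, R6}); total cost 11 + 5 + 5 = 21.
No covering selection has total cost below 21.

21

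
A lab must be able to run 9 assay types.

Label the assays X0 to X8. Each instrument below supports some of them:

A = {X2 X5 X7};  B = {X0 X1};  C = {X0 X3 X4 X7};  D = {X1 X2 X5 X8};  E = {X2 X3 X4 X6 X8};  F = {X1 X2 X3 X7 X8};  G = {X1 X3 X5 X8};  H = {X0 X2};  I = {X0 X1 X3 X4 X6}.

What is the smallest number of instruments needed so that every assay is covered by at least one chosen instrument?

A and B and E together: A ∪ B ∪ E = {X0, X1, X2, X3, X4, X5, X6, X7, X8} — every assay is covered.
No 2 of the 9 instruments cover everything (all 36 combinations miss at least one assay), so 3 is optimal.

3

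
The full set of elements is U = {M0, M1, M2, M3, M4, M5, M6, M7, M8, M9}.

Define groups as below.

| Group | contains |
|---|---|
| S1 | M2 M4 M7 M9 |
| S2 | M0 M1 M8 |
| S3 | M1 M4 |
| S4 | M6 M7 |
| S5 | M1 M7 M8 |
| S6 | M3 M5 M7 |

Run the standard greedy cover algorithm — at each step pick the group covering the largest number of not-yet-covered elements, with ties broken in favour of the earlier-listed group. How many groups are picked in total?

Greedy: pick S1 (covers 4 new) → pick S2 (covers 3 new) → pick S6 (covers 2 new) → pick S4 (covers 1 new). Total picks: 4.

4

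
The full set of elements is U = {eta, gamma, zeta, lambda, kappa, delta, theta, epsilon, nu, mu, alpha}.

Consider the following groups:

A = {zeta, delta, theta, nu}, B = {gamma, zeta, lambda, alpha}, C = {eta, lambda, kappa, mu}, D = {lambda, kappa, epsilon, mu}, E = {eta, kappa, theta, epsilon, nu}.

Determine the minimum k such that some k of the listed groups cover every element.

A, B, C, and D cover everything between them: the union {eta, gamma, zeta, lambda, kappa, delta, theta, epsilon, nu, mu, alpha} is all of U.
No 3 of the 5 groups cover everything (all 10 combinations miss at least one element), so 4 is optimal.

4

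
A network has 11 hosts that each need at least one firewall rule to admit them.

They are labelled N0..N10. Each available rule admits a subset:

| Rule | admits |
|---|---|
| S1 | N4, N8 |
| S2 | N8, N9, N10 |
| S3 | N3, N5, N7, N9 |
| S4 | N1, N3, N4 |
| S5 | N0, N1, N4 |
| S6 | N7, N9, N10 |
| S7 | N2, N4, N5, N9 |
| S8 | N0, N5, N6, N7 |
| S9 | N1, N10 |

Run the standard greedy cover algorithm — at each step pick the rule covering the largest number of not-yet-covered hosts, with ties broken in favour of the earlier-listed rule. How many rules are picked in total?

5

Greedy: pick S3 (covers 4 new) → pick S5 (covers 3 new) → pick S2 (covers 2 new) → pick S7 (covers 1 new) → pick S8 (covers 1 new). Total picks: 5.
(The true minimum cover uses only 4 rules, so greedy is not optimal here.)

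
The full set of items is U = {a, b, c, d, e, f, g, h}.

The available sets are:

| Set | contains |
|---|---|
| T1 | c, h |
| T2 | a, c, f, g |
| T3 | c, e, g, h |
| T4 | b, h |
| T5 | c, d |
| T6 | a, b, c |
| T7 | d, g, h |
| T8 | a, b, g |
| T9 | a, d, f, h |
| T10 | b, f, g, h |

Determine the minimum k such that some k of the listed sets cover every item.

3

Take {T3, T8, T9}. Their union is {a, b, c, d, e, f, g, h}, which is all 8 items.
Only T3 contains e, so T3 is forced; the remaining 4 items need at least 2 more sets (each remaining set adds at most 3) — so at least 3 sets are needed, and 3 is optimal.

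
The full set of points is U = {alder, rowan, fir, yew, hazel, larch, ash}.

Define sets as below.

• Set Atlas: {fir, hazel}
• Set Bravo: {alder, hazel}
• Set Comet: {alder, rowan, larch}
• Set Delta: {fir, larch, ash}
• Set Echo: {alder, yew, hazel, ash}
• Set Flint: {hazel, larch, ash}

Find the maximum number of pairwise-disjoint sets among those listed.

2

Bravo, Delta are pairwise disjoint (Bravo={alder,hazel}; Delta={fir,larch,ash}).
Every remaining set overlaps one of these, and no 3 of the listed sets are pairwise disjoint, so 2 is the maximum.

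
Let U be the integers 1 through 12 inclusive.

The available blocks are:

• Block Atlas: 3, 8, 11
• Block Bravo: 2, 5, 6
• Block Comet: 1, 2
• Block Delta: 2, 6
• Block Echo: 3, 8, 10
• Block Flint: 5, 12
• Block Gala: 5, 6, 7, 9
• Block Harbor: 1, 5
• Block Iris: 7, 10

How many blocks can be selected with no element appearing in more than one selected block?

4

Atlas, Delta, Harbor, Iris are pairwise disjoint (Atlas={3,8,11}; Delta={2,6}; Harbor={1,5}; Iris={7,10}).
Every remaining block overlaps one of these, and no 5 of the listed blocks are pairwise disjoint, so 4 is the maximum.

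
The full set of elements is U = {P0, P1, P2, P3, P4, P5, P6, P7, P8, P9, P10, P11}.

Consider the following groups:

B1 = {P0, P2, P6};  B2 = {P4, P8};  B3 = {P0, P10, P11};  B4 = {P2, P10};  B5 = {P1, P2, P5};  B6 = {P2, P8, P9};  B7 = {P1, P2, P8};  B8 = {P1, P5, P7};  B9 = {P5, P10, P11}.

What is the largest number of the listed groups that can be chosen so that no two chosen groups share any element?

B3, B6, B8 are pairwise disjoint (B3={P0,P10,P11}; B6={P2,P8,P9}; B8={P1,P5,P7}).
Every remaining group overlaps one of these, and no 4 of the listed groups are pairwise disjoint, so 3 is the maximum.

3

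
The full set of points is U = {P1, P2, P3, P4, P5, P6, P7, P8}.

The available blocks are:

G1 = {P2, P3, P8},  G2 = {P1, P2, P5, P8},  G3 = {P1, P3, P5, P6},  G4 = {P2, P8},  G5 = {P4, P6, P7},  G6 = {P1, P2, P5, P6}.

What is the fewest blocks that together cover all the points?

G1, G3, and G5 cover everything between them: the union {P1, P2, P3, P4, P5, P6, P7, P8} is all of U.
Only G5 contains P4, so G5 is forced; the remaining 5 points need at least 2 more blocks (each remaining block adds at most 4) — so at least 3 blocks are needed, and 3 is optimal.

3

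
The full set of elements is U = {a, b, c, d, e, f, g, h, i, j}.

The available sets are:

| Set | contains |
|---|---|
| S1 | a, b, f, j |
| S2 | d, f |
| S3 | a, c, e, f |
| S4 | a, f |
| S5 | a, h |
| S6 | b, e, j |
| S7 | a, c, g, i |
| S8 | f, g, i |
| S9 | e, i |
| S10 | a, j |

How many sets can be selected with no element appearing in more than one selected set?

3

S2, S5, S6 are pairwise disjoint (S2={d,f}; S5={a,h}; S6={b,e,j}).
Every remaining set overlaps one of these, and no 4 of the listed sets are pairwise disjoint, so 3 is the maximum.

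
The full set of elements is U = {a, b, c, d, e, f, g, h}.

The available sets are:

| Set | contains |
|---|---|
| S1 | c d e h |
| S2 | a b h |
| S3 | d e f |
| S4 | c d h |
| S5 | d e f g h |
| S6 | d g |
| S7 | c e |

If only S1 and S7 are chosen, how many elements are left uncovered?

Union of S1, S7 = {c, d, e, h}.
Not covered: a, b, f, g — 4 elements.

4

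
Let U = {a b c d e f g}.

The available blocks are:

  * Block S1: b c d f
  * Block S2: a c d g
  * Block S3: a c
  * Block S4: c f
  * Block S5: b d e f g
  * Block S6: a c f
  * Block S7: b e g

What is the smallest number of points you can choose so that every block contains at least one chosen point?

2

Take H = {c, e}. Each listed block contains at least one of these, so H is a hitting set of size 2.
The blocks S3, S7 are pairwise disjoint, so any hitting set needs a separate point for each — at least 2. Hence 2 is optimal.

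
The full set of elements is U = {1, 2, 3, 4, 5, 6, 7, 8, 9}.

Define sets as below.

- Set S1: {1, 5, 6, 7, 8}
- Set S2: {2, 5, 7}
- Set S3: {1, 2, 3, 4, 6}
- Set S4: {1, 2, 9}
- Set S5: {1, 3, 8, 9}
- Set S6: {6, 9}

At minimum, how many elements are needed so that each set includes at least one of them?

3

Take H = {5, 6, 9}. Each listed set contains at least one of these, so H is a hitting set of size 3.
No choice of 2 elements meets every set, so 3 is the minimum.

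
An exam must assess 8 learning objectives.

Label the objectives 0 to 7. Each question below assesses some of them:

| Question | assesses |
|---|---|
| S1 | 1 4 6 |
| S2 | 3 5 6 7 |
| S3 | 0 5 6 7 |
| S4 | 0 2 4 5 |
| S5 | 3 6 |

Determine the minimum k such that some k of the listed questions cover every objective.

S1 and S2 and S4 together: S1 ∪ S2 ∪ S4 = {0, 1, 2, 3, 4, 5, 6, 7} — every objective is covered.
Only S1 contains 1, so S1 is forced; the remaining 5 objectives need at least 2 more questions (each remaining question adds at most 3) — so at least 3 questions are needed, and 3 is optimal.

3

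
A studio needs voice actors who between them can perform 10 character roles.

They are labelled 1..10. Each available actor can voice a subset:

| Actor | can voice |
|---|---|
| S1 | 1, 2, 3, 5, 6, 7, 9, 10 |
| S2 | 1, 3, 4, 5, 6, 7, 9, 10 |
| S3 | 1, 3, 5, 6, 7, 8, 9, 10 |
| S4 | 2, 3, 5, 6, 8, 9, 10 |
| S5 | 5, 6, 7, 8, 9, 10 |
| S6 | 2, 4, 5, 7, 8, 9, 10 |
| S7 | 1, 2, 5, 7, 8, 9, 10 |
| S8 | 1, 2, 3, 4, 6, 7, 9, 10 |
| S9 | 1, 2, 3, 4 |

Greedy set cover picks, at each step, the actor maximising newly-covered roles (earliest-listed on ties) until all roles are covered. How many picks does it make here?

Greedy: pick S1 (covers 8 new) → pick S6 (covers 2 new). Total picks: 2.

2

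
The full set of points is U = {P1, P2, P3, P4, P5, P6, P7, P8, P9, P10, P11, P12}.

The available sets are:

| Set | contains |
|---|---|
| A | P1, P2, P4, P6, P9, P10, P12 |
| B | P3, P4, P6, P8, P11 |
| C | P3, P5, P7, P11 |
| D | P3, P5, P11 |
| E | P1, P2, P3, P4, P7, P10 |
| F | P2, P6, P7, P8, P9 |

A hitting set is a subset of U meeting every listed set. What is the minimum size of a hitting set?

2

H = {P2, P3} meets every set (each contains at least one member of H), and |H| = 2.
The sets A, C are pairwise disjoint, so any hitting set needs a separate point for each — at least 2. Hence 2 is optimal.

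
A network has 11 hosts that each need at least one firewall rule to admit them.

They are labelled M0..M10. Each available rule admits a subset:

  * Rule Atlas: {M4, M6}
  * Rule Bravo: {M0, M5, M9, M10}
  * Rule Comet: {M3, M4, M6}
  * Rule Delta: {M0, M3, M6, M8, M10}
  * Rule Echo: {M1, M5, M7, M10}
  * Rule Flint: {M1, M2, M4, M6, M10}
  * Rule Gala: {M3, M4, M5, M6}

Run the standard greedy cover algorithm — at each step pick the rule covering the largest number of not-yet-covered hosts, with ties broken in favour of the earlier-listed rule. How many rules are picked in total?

4

Greedy: pick Delta (covers 5 new) → pick Echo (covers 3 new) → pick Flint (covers 2 new) → pick Bravo (covers 1 new). Total picks: 4.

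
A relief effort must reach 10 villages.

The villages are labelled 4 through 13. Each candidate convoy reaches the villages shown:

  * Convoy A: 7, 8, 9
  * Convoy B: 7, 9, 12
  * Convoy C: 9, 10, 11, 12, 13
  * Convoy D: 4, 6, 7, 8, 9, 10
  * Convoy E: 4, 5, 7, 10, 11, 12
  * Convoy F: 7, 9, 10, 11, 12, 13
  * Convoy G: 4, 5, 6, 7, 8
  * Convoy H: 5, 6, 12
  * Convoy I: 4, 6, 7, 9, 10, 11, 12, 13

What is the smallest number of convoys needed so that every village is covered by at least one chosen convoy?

2

Take {C, G}. Their union is {4, 5, 6, 7, 8, 9, 10, 11, 12, 13}, which is all 10 villages.
No single convoy has all 10 villages (the largest, I, has 8), so 2 is optimal.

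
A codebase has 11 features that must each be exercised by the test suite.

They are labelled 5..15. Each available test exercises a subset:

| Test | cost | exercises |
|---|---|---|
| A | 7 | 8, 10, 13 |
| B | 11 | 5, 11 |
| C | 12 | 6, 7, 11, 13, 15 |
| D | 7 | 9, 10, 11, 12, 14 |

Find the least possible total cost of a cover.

A, B, C, D together cover every feature (A ∪ B ∪ C ∪ D = {5, 6, 7, 8, 9, 10, 11, 12, 13, 14, 15}); total cost 7 + 11 + 12 + 7 = 37.
No covering selection has total cost below 37.

37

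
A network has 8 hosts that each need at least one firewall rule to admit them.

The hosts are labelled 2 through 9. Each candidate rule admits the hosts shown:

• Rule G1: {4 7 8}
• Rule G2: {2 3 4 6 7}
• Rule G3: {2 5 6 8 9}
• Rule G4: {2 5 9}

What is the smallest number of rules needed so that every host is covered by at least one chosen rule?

2

Take {G2, G3}. Their union is {2, 3, 4, 5, 6, 7, 8, 9}, which is all 8 hosts.
No single rule has all 8 hosts (the largest, G2, has 5), so 2 is optimal.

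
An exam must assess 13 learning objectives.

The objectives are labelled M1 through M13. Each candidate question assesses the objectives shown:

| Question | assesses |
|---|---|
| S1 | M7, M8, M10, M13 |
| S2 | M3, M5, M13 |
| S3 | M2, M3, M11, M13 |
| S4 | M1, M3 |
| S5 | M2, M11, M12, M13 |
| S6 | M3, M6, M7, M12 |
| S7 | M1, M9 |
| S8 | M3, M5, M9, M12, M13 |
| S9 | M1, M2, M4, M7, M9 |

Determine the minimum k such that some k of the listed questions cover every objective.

Take {S1, S2, S5, S6, S9}. Their union is {M1, M2, M3, M4, M5, M6, M7, M8, M9, M10, M11, M12, M13}, which is all 13 objectives.
No 4 of the 9 questions cover everything (all 126 combinations miss at least one objective), so 5 is optimal.

5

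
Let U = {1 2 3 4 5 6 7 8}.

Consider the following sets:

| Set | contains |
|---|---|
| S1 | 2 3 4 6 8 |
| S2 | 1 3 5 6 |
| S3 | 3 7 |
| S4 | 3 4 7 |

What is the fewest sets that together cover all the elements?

S1 and S2 and S4 together: S1 ∪ S2 ∪ S4 = {1, 2, 3, 4, 5, 6, 7, 8} — every element is covered.
Only S2 contains 1, so S2 is forced; the remaining 4 elements need at least 2 more sets (each remaining set adds at most 3) — so at least 3 sets are needed, and 3 is optimal.

3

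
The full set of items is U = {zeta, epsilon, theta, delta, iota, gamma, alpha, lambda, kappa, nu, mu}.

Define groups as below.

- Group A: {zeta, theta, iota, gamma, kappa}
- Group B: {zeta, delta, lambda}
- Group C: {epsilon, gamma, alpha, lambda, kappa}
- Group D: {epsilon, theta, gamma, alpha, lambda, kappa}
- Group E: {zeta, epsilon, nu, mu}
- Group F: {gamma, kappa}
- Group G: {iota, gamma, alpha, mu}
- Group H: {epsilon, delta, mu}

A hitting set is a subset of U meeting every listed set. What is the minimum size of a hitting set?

The 3 items {gamma, lambda, mu} hit every group.
No choice of 2 items meets every group, so 3 is the minimum.

3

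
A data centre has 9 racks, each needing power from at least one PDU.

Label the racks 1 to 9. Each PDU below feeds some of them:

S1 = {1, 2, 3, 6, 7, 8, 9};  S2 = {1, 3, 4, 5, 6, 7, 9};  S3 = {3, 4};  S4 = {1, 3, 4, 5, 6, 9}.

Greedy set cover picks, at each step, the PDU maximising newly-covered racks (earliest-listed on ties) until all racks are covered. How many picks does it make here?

2

Greedy: pick S1 (covers 7 new) → pick S2 (covers 2 new). Total picks: 2.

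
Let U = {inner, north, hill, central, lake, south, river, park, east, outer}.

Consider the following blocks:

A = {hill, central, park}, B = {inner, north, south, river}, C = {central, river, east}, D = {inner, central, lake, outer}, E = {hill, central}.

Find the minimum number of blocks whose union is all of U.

Take {A, B, C, D}. Their union is {inner, north, hill, central, lake, south, river, park, east, outer}, which is all 10 points.
Only C contains east, so C is forced; the remaining 7 points need at least 3 more blocks (each remaining block adds at most 3) — so at least 4 blocks are needed, and 4 is optimal.

4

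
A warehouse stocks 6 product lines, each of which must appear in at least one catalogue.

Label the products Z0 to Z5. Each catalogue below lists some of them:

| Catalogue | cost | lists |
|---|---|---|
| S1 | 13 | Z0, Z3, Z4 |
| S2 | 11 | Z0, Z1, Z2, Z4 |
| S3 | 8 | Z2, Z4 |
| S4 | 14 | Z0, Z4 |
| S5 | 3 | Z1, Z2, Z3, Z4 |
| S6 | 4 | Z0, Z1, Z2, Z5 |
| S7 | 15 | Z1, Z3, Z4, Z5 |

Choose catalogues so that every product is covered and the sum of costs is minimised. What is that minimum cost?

S5, S6 together cover every product (S5 ∪ S6 = {Z0, Z1, Z2, Z3, Z4, Z5}); total cost 3 + 4 = 7.
No covering selection has total cost below 7.

7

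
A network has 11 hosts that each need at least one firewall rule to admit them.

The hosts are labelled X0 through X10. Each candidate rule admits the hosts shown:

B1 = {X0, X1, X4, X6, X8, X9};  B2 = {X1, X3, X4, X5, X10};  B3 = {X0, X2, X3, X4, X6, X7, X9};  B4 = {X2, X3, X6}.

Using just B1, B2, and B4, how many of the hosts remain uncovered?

1

Union of B1, B2, B4 = {X0, X1, X2, X3, X4, X5, X6, X8, X9, X10}.
Not covered: X7 — 1 host.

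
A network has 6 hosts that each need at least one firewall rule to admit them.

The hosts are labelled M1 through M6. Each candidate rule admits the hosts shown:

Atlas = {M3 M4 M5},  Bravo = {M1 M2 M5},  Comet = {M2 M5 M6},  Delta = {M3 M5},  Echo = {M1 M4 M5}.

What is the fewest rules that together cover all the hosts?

3

Atlas and Bravo and Comet together: Atlas ∪ Bravo ∪ Comet = {M1, M2, M3, M4, M5, M6} — every host is covered.
Only Comet contains M6, so Comet is forced; the remaining 3 hosts need at least 2 more rules (each remaining rule adds at most 2) — so at least 3 rules are needed, and 3 is optimal.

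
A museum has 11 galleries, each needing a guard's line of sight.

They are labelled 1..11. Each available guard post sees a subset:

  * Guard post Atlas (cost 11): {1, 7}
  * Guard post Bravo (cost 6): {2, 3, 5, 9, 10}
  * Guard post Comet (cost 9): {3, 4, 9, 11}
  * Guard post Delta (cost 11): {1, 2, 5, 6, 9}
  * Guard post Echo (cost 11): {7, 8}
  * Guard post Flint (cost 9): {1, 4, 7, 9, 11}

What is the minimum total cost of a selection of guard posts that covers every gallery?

37

Bravo, Comet, Delta, Echo together cover every gallery (Bravo ∪ Comet ∪ Delta ∪ Echo = {1, 2, 3, 4, 5, 6, 7, 8, 9, 10, 11}); total cost 6 + 9 + 11 + 11 = 37.
No covering selection has total cost below 37.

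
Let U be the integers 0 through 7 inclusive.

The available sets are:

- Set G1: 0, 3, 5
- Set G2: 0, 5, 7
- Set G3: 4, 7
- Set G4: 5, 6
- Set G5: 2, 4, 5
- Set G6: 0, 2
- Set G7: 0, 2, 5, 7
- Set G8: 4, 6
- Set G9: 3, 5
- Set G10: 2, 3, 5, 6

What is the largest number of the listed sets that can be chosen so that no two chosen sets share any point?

3

G3, G4, G6 are pairwise disjoint (G3={4,7}; G4={5,6}; G6={0,2}).
Every remaining set overlaps one of these, and no 4 of the listed sets are pairwise disjoint, so 3 is the maximum.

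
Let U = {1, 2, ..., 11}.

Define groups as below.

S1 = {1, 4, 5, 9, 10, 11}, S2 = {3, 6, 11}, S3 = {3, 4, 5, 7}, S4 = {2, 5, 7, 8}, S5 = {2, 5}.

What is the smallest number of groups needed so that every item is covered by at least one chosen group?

S1 and S2 and S4 together: S1 ∪ S2 ∪ S4 = {1, 2, 3, 4, 5, 6, 7, 8, 9, 10, 11} — every item is covered.
Only S1 contains 1, so S1 is forced; the remaining 5 items need at least 2 more groups (each remaining group adds at most 3) — so at least 3 groups are needed, and 3 is optimal.

3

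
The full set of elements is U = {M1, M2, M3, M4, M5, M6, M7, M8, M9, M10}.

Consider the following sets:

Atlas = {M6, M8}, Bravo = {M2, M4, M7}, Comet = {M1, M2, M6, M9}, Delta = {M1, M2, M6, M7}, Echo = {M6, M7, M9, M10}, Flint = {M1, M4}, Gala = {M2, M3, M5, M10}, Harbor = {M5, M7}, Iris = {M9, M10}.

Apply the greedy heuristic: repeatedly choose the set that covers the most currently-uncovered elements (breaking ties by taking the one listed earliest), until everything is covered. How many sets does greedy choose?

Greedy: pick Comet (covers 4 new) → pick Gala (covers 3 new) → pick Bravo (covers 2 new) → pick Atlas (covers 1 new). Total picks: 4.

4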